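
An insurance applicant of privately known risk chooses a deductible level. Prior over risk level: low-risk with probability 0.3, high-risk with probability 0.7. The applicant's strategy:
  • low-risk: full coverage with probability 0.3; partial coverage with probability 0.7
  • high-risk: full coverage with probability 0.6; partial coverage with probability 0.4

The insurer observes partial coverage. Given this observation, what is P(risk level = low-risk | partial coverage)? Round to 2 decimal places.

0.43

Apply Bayes' rule using the sender's strategy as the likelihood.
P(partial coverage) = 0.3·0.7 + 0.7·0.4 = 0.49
P(low-risk | partial coverage) = (0.3·0.7) / 0.49 = 0.21 / 0.49 = 0.428571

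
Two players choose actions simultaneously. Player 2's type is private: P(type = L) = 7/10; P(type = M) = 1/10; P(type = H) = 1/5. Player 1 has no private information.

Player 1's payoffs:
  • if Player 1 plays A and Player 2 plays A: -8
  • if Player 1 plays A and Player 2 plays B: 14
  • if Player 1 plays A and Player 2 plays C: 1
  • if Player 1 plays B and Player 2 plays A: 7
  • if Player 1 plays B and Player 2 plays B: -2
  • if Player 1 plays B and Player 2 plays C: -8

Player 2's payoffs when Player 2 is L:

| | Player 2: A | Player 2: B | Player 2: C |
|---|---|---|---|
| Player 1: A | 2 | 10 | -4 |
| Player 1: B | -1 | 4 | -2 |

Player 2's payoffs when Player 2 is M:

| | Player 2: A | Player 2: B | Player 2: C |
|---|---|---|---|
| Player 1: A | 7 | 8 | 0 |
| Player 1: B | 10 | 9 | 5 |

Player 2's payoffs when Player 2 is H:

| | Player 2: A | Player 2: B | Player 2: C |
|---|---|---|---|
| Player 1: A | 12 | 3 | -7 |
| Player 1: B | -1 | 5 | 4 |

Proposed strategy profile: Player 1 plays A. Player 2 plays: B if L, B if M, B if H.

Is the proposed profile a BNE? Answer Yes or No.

No

Player 1 plays A: E[A] = 7/10·(14) + 1/10·(14) + 1/5·(14) = 14; E[B] = -2. Best-responding. ✓
Player 2 (type L), facing A: A gives 2, B gives 10, C gives -4. Proposed B is best. ✓
Player 2 (type M), facing A: A gives 7, B gives 8, C gives 0. Proposed B is best. ✓
Player 2 (type H), facing A: A gives 12, B gives 3, C gives -7. Proposed B is not best — profitable deviation exists. ✗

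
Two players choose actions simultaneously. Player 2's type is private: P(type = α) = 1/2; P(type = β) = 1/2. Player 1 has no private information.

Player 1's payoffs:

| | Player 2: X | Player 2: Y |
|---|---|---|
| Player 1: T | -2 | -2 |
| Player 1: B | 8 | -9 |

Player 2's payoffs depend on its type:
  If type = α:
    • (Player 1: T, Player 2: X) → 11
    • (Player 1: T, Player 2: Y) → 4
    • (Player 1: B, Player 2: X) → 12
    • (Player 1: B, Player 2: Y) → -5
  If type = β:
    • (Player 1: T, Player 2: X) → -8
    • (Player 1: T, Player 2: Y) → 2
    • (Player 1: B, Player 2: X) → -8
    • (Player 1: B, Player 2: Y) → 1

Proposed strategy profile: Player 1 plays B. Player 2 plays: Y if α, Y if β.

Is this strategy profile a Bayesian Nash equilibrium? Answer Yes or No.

No

Player 1 plays B: E[B] = 1/2·(-9) + 1/2·(-9) = -9; E[T] = -2. Not best-responding. ✗
Player 2 (type α), facing B: X gives 12, Y gives -5. Proposed Y is not best — profitable deviation exists. ✗
Player 2 (type β), facing B: X gives -8, Y gives 1. Proposed Y is best. ✓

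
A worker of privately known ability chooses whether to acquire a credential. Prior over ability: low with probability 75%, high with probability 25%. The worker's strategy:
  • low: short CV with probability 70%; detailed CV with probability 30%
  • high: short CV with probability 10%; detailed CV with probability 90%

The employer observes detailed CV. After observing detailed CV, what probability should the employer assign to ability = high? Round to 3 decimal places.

Apply Bayes' rule using the sender's strategy as the likelihood.
P(detailed CV) = 0.75·0.3 + 0.25·0.9 = 0.45
P(high | detailed CV) = (0.25·0.9) / 0.45 = 0.225 / 0.45 = 0.5

0.500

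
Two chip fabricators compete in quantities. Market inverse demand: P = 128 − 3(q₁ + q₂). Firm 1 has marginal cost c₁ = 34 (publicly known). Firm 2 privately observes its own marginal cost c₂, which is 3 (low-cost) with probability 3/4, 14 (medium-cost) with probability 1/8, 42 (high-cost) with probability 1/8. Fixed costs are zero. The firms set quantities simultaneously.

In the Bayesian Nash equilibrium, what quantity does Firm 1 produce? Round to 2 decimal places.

Type-c best response for Firm 2: q₂(c) = (128 − c)/6 − q₁/2.
Firm 1 maximizes expected profit; its first-order condition is 128 − 6q₁ − 3E[q₂] − 34 = 0.
Substituting E[q₂] and solving: E[c₂] = 9.25, so q₁ = (128 − 2·34 + 9.25)/9 = 7.69444.

7.69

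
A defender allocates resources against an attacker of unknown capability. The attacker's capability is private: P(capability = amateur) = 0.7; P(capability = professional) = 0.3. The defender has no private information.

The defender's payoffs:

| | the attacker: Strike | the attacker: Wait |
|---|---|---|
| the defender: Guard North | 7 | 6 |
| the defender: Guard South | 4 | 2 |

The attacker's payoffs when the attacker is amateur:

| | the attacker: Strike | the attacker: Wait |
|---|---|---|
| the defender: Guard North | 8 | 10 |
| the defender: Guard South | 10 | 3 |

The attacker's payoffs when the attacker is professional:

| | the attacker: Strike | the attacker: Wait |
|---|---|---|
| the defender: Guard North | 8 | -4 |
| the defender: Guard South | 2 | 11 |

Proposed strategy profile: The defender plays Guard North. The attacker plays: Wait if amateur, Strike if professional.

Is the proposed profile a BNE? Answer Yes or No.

Yes

The defender plays Guard North: E[Guard North] = 0.7·(6) + 0.3·(7) = 6.3; E[Guard South] = 2.6. Best-responding. ✓
The attacker (capability amateur), facing Guard North: Strike gives 8, Wait gives 10. Proposed Wait is best. ✓
The attacker (capability professional), facing Guard North: Strike gives 8, Wait gives -4. Proposed Strike is best. ✓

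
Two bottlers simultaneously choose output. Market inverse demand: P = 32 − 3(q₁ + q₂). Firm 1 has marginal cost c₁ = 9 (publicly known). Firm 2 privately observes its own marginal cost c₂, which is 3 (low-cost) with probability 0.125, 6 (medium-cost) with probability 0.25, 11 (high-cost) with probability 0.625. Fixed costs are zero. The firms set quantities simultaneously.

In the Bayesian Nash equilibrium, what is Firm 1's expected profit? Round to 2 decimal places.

19.17

Firm 2 with cost c maximizes (32 − 3(q₁+q₂) − c)·q₂, giving q₂(c) = (32 − c − 3q₁)/6.
E[c₂] = 0.125·3 + 0.25·6 + 0.625·11 = 8.75
Firm 1's FOC against E[q₂] yields q₁ = (32 − 2·9 + E[c₂])/9 = (32 − 18 + 8.75)/9 = 2.52778.
E[P] = 32 − 3·(q₁ + E[q₂]) = 16.5833; Firm 1's expected profit = (E[P] − 9)·q₁ = (16.5833 − 9)·2.52778 = 19.169.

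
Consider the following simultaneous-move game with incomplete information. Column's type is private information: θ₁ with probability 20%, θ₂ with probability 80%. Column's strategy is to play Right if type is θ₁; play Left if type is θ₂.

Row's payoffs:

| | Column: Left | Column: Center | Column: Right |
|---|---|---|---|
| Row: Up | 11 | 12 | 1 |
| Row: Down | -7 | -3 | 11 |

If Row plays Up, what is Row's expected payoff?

E[Up] = 0.2·1 + 0.8·11 = 0.2 + 8.8 = 9

9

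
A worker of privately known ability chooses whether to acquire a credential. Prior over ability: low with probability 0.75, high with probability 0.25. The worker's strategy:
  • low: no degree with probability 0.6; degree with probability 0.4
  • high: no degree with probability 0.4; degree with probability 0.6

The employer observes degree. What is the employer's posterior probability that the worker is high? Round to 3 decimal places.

0.333

Apply Bayes' rule using the sender's strategy as the likelihood.
P(degree) = 0.75·0.4 + 0.25·0.6 = 0.45
P(high | degree) = (0.25·0.6) / 0.45 = 0.15 / 0.45 = 0.333333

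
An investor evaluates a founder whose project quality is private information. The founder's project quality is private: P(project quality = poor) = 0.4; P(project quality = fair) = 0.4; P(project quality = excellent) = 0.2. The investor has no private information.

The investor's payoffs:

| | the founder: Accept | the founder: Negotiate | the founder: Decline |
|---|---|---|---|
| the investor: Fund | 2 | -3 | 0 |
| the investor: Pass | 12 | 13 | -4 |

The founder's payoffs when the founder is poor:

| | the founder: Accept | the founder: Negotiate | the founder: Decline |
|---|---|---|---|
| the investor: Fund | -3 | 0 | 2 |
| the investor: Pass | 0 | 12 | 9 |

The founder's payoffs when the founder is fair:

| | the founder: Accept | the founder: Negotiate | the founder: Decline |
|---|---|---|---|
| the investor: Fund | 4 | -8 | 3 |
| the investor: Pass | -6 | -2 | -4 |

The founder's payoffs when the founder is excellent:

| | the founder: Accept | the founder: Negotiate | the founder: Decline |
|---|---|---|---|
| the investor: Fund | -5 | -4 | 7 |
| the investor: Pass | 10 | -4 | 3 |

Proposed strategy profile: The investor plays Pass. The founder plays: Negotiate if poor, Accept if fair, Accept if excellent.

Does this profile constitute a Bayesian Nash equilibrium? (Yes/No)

The investor plays Pass: E[Pass] = 0.4·(13) + 0.4·(12) + 0.2·(12) = 12.4; E[Fund] = 0. Best-responding. ✓
The founder (project quality poor), facing Pass: Accept gives 0, Negotiate gives 12, Decline gives 9. Proposed Negotiate is best. ✓
The founder (project quality fair), facing Pass: Accept gives -6, Negotiate gives -2, Decline gives -4. Proposed Accept is not best — profitable deviation exists. ✗
The founder (project quality excellent), facing Pass: Accept gives 10, Negotiate gives -4, Decline gives 3. Proposed Accept is best. ✓

No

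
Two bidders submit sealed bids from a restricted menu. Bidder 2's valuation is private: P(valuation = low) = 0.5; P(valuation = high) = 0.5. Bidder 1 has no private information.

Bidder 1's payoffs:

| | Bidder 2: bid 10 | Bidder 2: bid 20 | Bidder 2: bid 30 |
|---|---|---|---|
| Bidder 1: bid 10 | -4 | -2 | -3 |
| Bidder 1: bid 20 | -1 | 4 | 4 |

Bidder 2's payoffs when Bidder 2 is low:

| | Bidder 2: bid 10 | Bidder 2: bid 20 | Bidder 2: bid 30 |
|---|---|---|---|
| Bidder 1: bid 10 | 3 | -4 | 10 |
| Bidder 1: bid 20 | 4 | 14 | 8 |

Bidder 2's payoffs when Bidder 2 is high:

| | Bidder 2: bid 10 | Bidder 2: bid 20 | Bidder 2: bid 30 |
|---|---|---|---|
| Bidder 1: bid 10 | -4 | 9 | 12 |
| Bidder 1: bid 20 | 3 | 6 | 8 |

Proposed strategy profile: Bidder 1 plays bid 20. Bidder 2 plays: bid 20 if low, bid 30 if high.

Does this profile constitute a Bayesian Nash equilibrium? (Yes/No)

Yes

Bidder 1 plays bid 20: E[bid 20] = 0.5·(4) + 0.5·(4) = 4; E[bid 10] = -2.5. Best-responding. ✓
Bidder 2 (valuation low), facing bid 20: bid 10 gives 4, bid 20 gives 14, bid 30 gives 8. Proposed bid 20 is best. ✓
Bidder 2 (valuation high), facing bid 20: bid 10 gives 3, bid 20 gives 6, bid 30 gives 8. Proposed bid 30 is best. ✓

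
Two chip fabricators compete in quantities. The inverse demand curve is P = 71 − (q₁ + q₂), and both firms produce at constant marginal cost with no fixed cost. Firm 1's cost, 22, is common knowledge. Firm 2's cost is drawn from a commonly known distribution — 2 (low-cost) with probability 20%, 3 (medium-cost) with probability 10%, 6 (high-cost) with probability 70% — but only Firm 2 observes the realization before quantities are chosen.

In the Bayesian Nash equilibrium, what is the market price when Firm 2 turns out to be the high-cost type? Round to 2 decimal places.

Type-c best response for Firm 2: q₂(c) = (71 − c)/2 − q₁/2.
Firm 1 maximizes expected profit; its first-order condition is 71 − 2q₁ − E[q₂] − 22 = 0.
Substituting E[q₂] and solving: E[c₂] = 4.9, so q₁ = (71 − 2·22 + 4.9)/3 = 10.6333.
q₂(high-cost) = 27.1833, so P = 71 − (10.6333 + 27.1833) = 33.1833.

33.18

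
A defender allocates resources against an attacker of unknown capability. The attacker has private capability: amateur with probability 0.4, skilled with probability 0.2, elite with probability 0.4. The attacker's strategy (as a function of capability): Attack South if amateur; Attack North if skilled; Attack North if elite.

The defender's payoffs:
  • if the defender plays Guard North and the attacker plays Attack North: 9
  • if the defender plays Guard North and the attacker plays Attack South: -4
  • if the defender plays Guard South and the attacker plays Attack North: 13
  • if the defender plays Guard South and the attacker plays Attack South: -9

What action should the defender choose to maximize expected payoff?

Guard South

E[Guard North] = 0.4·(-4) + 0.2·(9) + 0.4·(9) = 3.8
E[Guard South] = 0.4·(-9) + 0.2·(13) + 0.4·(13) = 4.2
Best response: Guard South (4.2 is the largest).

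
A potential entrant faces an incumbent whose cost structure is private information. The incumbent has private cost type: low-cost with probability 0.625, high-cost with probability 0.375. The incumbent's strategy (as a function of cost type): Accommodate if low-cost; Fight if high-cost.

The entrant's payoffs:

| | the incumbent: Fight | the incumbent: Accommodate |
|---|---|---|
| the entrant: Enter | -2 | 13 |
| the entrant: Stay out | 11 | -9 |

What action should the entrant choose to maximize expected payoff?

Compute the entrant's expected payoff for each action, taking the expectation over the incumbent's type.
E[Enter] = 0.625·(13) + 0.375·(-2) = 7.375
E[Stay out] = 0.625·(-9) + 0.375·(11) = -1.5
Best response: Enter (7.375 is the largest).

Enter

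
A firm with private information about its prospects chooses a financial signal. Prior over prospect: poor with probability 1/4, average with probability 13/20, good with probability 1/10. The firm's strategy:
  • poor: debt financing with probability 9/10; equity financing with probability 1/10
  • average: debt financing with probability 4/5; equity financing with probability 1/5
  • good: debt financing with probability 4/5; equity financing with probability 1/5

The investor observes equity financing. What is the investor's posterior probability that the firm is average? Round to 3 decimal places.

0.743

Apply Bayes' rule using the sender's strategy as the likelihood.
P(equity financing) = (1/4)·(1/10) + (13/20)·(1/5) + (1/10)·(1/5) = 7/40
P(average | equity financing) = ((13/20)·(1/5)) / (7/40) = (13/100) / (7/40) = 26/35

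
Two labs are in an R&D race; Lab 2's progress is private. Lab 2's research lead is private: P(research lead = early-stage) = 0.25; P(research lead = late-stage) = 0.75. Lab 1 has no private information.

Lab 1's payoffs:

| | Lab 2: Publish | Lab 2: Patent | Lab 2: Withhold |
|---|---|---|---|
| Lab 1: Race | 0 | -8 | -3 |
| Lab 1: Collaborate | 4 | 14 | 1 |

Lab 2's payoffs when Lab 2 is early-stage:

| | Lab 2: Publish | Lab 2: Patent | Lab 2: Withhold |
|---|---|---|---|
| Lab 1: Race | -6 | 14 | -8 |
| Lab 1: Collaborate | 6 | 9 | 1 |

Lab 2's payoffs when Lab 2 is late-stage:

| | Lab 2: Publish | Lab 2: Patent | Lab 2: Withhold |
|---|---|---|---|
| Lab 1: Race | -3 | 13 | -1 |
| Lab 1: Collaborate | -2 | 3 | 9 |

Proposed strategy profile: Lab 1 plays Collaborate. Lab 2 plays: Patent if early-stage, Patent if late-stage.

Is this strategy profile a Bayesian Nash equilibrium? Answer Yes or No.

Lab 1 plays Collaborate: E[Collaborate] = 0.25·(14) + 0.75·(14) = 14; E[Race] = -8. Best-responding. ✓
Lab 2 (research lead early-stage), facing Collaborate: Publish gives 6, Patent gives 9, Withhold gives 1. Proposed Patent is best. ✓
Lab 2 (research lead late-stage), facing Collaborate: Publish gives -2, Patent gives 3, Withhold gives 9. Proposed Patent is not best — profitable deviation exists. ✗

No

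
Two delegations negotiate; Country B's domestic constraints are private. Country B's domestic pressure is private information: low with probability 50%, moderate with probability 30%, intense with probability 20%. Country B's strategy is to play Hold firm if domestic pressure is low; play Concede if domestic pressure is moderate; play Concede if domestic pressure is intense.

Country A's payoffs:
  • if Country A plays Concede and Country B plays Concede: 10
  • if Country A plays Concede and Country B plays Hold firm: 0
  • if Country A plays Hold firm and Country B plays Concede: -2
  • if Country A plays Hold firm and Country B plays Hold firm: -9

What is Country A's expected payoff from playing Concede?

Take the expectation over Country B's domestic pressure, weighting each type's action by its prior probability.
E[Concede] = 0.5·0 + 0.3·10 + 0.2·10 = 0 + 3 + 2 = 5

5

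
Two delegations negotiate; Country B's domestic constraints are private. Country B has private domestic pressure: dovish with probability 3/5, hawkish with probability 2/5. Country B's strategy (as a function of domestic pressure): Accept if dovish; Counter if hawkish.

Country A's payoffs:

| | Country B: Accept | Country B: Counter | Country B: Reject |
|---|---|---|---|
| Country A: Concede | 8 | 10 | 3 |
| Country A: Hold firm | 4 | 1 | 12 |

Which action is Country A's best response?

Compute Country A's expected payoff for each action, taking the expectation over Country B's type.
E[Concede] = 3/5·(8) + 2/5·(10) = 44/5
E[Hold firm] = 3/5·(4) + 2/5·(1) = 14/5
Best response: Concede (44/5 is the largest).

Concede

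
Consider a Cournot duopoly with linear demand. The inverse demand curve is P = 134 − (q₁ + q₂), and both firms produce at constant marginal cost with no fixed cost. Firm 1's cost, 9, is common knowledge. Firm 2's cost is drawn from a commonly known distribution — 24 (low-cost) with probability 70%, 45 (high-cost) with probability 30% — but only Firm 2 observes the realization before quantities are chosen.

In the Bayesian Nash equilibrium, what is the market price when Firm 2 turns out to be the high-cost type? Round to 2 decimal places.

65.12

Type-c best response for Firm 2: q₂(c) = (134 − c)/2 − q₁/2.
Firm 1 maximizes expected profit; its first-order condition is 134 − 2q₁ − E[q₂] − 9 = 0.
Substituting E[q₂] and solving: E[c₂] = 30.3, so q₁ = (134 − 2·9 + 30.3)/3 = 48.7667.
q₂(high-cost) = 20.1167, so P = 134 − (48.7667 + 20.1167) = 65.1167.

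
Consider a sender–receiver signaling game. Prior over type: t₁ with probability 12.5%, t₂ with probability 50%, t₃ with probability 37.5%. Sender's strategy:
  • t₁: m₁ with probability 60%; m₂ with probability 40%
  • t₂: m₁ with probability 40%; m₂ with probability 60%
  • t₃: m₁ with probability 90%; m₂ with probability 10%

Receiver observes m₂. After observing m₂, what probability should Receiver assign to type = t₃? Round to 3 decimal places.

P(m₂) = 0.125·0.4 + 0.5·0.6 + 0.375·0.1 = 0.3875
P(t₃ | m₂) = (0.375·0.1) / 0.3875 = 0.0375 / 0.3875 = 0.0967742

0.097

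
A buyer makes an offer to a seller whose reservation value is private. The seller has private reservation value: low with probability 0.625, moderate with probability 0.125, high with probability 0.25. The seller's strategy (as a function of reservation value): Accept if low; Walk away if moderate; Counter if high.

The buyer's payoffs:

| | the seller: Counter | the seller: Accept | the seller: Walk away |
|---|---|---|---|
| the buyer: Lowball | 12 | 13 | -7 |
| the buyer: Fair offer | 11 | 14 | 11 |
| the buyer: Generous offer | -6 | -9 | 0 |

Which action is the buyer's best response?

E[Lowball] = 0.625·(13) + 0.125·(-7) + 0.25·(12) = 10.25
E[Fair offer] = 0.625·(14) + 0.125·(11) + 0.25·(11) = 12.875
E[Generous offer] = 0.625·(-9) + 0.125·(0) + 0.25·(-6) = -7.125
Best response: Fair offer (12.875 is the largest).

Fair offer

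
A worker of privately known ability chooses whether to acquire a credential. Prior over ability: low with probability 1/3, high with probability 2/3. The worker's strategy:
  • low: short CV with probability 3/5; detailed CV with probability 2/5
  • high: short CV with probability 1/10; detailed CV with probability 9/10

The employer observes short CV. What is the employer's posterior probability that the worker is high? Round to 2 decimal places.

P(short CV) = (1/3)·(3/5) + (2/3)·(1/10) = 4/15
P(high | short CV) = ((2/3)·(1/10)) / (4/15) = (1/15) / (4/15) = 1/4

0.25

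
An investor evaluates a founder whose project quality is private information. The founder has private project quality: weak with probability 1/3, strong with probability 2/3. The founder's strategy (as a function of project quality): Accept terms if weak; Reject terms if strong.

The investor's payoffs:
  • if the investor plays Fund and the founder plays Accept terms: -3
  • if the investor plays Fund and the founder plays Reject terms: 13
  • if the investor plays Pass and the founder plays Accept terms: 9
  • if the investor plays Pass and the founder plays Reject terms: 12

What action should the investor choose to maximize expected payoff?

Pass

E[Fund] = 1/3·(-3) + 2/3·(13) = 23/3
E[Pass] = 1/3·(9) + 2/3·(12) = 11
Best response: Pass (11 is the largest).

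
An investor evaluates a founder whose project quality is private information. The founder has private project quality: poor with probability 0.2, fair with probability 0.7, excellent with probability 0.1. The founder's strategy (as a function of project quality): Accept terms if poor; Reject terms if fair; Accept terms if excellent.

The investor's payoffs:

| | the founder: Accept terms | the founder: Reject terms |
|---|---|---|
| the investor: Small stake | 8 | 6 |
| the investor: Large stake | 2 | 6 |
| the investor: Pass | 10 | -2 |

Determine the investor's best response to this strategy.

Small stake

E[Small stake] = 0.2·(8) + 0.7·(6) + 0.1·(8) = 6.6
E[Large stake] = 0.2·(2) + 0.7·(6) + 0.1·(2) = 4.8
E[Pass] = 0.2·(10) + 0.7·(-2) + 0.1·(10) = 1.6
Best response: Small stake (6.6 is the largest).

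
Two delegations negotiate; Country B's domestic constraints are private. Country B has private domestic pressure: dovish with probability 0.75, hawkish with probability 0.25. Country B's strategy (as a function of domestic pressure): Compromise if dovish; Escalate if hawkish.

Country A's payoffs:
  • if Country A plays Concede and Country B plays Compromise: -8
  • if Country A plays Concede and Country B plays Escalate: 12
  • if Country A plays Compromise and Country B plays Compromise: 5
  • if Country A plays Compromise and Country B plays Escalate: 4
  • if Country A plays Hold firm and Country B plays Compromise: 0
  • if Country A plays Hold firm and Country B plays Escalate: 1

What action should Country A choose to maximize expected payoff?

Compromise

E[Concede] = 0.75·(-8) + 0.25·(12) = -3
E[Compromise] = 0.75·(5) + 0.25·(4) = 4.75
E[Hold firm] = 0.75·(0) + 0.25·(1) = 0.25
Best response: Compromise (4.75 is the largest).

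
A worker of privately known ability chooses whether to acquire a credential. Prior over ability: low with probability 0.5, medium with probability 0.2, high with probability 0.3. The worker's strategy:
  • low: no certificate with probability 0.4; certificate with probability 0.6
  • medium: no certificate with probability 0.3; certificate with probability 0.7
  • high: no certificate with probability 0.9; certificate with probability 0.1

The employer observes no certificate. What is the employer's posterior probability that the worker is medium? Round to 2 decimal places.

0.11

P(no certificate) = 0.5·0.4 + 0.2·0.3 + 0.3·0.9 = 0.53
P(medium | no certificate) = (0.2·0.3) / 0.53 = 0.06 / 0.53 = 0.113208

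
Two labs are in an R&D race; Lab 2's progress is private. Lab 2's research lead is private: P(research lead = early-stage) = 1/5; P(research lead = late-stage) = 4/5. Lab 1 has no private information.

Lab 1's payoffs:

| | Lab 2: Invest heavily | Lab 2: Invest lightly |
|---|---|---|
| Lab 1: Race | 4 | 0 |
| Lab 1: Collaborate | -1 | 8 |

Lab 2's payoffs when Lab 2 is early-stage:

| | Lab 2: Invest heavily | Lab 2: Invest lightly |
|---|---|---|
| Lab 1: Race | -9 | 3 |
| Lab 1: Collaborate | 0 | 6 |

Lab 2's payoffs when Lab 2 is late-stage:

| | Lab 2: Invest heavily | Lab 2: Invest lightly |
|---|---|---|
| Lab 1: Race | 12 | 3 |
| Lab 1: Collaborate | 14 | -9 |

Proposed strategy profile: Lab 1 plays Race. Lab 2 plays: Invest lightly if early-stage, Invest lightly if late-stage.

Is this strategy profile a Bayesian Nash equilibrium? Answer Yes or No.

Lab 1 plays Race: E[Race] = 1/5·(0) + 4/5·(0) = 0; E[Collaborate] = 8. Not best-responding. ✗
Lab 2 (research lead early-stage), facing Race: Invest heavily gives -9, Invest lightly gives 3. Proposed Invest lightly is best. ✓
Lab 2 (research lead late-stage), facing Race: Invest heavily gives 12, Invest lightly gives 3. Proposed Invest lightly is not best — profitable deviation exists. ✗

No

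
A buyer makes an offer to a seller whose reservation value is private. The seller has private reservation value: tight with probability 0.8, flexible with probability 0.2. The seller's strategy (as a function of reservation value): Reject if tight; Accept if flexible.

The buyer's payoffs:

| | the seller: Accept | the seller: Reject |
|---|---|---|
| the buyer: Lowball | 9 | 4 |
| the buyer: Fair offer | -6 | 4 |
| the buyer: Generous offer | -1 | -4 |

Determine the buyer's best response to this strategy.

Lowball

E[Lowball] = 0.8·(4) + 0.2·(9) = 5
E[Fair offer] = 0.8·(4) + 0.2·(-6) = 2
E[Generous offer] = 0.8·(-4) + 0.2·(-1) = -3.4
Best response: Lowball (5 is the largest).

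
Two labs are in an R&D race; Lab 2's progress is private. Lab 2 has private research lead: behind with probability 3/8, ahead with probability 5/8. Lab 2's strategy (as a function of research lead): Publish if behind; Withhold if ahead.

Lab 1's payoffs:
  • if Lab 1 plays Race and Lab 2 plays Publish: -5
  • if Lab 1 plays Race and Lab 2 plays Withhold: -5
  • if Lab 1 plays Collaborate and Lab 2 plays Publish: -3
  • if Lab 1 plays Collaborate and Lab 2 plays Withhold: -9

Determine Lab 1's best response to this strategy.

E[Race] = 3/8·(-5) + 5/8·(-5) = -5
E[Collaborate] = 3/8·(-3) + 5/8·(-9) = -27/4
Best response: Race (-5 is the largest).

Race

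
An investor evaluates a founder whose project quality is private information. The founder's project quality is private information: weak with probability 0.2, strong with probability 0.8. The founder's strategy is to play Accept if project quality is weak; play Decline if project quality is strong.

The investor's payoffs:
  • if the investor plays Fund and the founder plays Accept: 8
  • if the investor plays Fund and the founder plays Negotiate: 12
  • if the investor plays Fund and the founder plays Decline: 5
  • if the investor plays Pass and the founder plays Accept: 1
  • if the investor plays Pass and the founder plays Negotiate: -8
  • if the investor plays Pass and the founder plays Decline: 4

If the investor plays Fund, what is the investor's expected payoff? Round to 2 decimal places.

E[Fund] = 0.2·8 + 0.8·5 = 1.6 + 4 = 5.6

5.60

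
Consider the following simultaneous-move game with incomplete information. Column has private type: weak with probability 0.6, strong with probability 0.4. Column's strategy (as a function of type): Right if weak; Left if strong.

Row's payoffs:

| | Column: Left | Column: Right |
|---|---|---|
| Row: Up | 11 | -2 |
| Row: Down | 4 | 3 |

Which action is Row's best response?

Down

Compute Row's expected payoff for each action, taking the expectation over Column's type.
E[Up] = 0.6·(-2) + 0.4·(11) = 3.2
E[Down] = 0.6·(3) + 0.4·(4) = 3.4
Best response: Down (3.4 is the largest).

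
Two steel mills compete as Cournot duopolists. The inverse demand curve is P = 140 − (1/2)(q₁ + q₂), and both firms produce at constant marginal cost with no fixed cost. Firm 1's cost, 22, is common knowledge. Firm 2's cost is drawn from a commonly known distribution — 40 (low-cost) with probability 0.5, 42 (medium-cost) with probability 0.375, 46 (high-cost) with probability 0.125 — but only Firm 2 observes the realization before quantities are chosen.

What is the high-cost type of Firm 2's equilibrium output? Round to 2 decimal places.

Firm 2 with cost c maximizes (140 − (1/2)(q₁+q₂) − c)·q₂, giving q₂(c) = (140 − c − (1/2)q₁).
E[c₂] = 0.5·40 + 0.375·42 + 0.125·46 = 41.5
Firm 1's FOC against E[q₂] yields q₁ = (140 − 2·22 + E[c₂])/(3/2) = (140 − 44 + 41.5)/(3/2) = 91.6667.
q₂(high-cost) = (140 − 46 − (1/2)·91.6667) = 48.1667.

48.17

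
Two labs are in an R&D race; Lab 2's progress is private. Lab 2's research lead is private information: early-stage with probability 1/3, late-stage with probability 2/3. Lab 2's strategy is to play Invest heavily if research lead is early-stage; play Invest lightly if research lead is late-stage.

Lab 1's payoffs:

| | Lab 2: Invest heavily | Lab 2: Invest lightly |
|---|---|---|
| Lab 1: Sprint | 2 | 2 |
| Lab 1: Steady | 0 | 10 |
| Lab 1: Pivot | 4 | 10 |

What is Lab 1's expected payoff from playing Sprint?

E[Sprint] = 1/3·2 + 2/3·2 = 2/3 + 4/3 = 2

2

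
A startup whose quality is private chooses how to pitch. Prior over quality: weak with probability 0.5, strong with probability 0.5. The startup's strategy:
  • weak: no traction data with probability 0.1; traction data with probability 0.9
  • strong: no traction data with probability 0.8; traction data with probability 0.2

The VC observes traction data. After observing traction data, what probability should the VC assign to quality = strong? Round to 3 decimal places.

0.182

P(traction data) = 0.5·0.9 + 0.5·0.2 = 0.55
P(strong | traction data) = (0.5·0.2) / 0.55 = 0.1 / 0.55 = 0.181818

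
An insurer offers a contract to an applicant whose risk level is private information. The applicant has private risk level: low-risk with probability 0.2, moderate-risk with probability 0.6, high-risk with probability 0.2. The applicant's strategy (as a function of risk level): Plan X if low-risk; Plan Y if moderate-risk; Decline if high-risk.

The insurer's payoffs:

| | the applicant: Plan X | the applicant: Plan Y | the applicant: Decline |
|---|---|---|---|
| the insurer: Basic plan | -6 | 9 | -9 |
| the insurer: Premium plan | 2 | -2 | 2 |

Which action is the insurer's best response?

E[Basic plan] = 0.2·(-6) + 0.6·(9) + 0.2·(-9) = 2.4
E[Premium plan] = 0.2·(2) + 0.6·(-2) + 0.2·(2) = -0.4
Best response: Basic plan (2.4 is the largest).

Basic plan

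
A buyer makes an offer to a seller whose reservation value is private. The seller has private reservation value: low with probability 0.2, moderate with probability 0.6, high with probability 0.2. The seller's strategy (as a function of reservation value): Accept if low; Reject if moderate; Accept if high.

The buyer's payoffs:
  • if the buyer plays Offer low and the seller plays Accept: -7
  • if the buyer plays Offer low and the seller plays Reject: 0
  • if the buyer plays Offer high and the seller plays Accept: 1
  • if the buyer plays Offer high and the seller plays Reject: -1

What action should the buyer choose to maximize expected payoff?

E[Offer low] = 0.2·(-7) + 0.6·(0) + 0.2·(-7) = -2.8
E[Offer high] = 0.2·(1) + 0.6·(-1) + 0.2·(1) = -0.2
Best response: Offer high (-0.2 is the largest).

Offer high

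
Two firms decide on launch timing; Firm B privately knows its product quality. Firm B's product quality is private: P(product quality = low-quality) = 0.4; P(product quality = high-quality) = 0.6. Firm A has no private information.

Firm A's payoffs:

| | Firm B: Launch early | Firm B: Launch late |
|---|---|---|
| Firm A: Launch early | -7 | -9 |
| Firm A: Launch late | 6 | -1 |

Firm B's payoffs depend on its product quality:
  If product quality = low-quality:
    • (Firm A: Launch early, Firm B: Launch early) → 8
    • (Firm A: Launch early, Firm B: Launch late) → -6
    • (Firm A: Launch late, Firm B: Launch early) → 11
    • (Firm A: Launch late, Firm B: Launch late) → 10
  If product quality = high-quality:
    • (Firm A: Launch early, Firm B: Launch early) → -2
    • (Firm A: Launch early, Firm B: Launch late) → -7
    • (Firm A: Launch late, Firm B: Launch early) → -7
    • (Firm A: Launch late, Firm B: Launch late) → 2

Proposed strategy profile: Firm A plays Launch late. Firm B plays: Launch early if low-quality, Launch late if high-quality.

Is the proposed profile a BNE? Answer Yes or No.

Firm A plays Launch late: E[Launch late] = 0.4·(6) + 0.6·(-1) = 1.8; E[Launch early] = -8.2. Best-responding. ✓
Firm B (product quality low-quality), facing Launch late: Launch early gives 11, Launch late gives 10. Proposed Launch early is best. ✓
Firm B (product quality high-quality), facing Launch late: Launch early gives -7, Launch late gives 2. Proposed Launch late is best. ✓

Yes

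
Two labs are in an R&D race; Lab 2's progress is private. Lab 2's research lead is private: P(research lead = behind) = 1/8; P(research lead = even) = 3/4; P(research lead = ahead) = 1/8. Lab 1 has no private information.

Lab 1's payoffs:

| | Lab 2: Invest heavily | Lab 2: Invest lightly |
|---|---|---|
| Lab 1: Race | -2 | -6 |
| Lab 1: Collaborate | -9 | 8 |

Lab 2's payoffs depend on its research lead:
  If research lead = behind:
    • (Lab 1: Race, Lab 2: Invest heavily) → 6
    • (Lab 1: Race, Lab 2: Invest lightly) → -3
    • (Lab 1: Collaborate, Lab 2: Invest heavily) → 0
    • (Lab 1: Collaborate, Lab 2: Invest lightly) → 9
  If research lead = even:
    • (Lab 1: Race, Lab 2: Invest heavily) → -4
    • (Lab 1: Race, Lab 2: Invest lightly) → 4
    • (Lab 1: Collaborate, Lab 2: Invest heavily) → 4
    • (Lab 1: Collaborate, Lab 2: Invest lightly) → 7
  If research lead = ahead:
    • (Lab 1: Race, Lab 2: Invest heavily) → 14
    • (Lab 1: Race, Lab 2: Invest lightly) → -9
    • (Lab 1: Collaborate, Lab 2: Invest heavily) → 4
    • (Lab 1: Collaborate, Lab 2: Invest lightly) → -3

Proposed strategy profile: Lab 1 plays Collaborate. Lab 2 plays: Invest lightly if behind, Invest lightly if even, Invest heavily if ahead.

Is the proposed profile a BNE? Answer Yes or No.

A profile is a BNE iff every type of every player is best-responding given beliefs about the other side.
Lab 1 plays Collaborate: E[Collaborate] = 1/8·(8) + 3/4·(8) + 1/8·(-9) = 47/8; E[Race] = -11/2. Best-responding. ✓
Lab 2 (research lead behind), facing Collaborate: Invest heavily gives 0, Invest lightly gives 9. Proposed Invest lightly is best. ✓
Lab 2 (research lead even), facing Collaborate: Invest heavily gives 4, Invest lightly gives 7. Proposed Invest lightly is best. ✓
Lab 2 (research lead ahead), facing Collaborate: Invest heavily gives 4, Invest lightly gives -3. Proposed Invest heavily is best. ✓

Yes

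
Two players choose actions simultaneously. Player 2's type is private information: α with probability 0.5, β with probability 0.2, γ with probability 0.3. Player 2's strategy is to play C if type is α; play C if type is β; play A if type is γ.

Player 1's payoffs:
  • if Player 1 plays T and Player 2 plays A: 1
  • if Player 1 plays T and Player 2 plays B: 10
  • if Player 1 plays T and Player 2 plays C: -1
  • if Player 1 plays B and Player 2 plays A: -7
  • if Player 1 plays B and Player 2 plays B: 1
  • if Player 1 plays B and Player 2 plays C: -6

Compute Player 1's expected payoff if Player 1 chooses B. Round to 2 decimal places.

-6.30

E[B] = 0.5·(-6) + 0.2·(-6) + 0.3·(-7) = (-3) + (-1.2) + (-2.1) = -6.3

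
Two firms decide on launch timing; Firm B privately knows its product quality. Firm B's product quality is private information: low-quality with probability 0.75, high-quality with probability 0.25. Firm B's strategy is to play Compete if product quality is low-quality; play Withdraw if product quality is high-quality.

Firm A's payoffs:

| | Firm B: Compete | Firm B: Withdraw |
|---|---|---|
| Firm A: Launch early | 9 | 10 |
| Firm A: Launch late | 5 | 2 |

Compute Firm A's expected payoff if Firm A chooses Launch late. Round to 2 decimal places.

Take the expectation over Firm B's product quality, weighting each type's action by its prior probability.
E[Launch late] = 0.75·5 + 0.25·2 = 3.75 + 0.5 = 4.25

4.25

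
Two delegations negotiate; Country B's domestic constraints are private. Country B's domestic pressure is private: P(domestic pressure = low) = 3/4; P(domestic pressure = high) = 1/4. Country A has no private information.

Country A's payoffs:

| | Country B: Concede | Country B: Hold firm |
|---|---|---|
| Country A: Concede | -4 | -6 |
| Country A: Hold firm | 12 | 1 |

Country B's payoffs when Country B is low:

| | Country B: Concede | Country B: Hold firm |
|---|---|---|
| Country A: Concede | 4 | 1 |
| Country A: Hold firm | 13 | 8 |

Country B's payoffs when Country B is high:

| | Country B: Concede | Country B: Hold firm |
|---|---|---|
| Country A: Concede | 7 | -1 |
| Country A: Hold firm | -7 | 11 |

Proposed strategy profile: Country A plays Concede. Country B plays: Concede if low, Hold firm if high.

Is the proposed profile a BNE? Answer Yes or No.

No

A profile is a BNE iff every type of every player is best-responding given beliefs about the other side.
Country A plays Concede: E[Concede] = 3/4·(-4) + 1/4·(-6) = -9/2; E[Hold firm] = 37/4. Not best-responding. ✗
Country B (domestic pressure low), facing Concede: Concede gives 4, Hold firm gives 1. Proposed Concede is best. ✓
Country B (domestic pressure high), facing Concede: Concede gives 7, Hold firm gives -1. Proposed Hold firm is not best — profitable deviation exists. ✗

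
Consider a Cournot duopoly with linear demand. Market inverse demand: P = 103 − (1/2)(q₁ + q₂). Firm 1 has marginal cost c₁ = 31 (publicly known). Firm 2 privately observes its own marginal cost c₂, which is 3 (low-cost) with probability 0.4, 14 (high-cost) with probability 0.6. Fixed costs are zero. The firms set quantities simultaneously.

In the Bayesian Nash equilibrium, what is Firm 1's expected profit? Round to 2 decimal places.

Type-c best response for Firm 2: q₂(c) = (103 − c) − q₁/2.
Firm 1 maximizes expected profit; its first-order condition is 103 − q₁ − (1/2)E[q₂] − 31 = 0.
Substituting E[q₂] and solving: E[c₂] = 9.6, so q₁ = (103 − 2·31 + 9.6)/(3/2) = 33.7333.
E[P] = 103 − (1/2)·(q₁ + E[q₂]) = 47.8667; Firm 1's expected profit = (E[P] − 31)·q₁ = (47.8667 − 31)·33.7333 = 568.969.

568.97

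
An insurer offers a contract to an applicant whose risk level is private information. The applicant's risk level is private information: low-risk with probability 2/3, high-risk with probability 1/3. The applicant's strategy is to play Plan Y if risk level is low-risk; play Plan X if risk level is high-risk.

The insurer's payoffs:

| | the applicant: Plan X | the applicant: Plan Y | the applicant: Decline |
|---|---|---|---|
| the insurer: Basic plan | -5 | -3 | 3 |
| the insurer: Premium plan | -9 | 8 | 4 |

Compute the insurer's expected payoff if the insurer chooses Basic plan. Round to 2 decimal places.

-3.67

E[Basic plan] = 2/3·(-3) + 1/3·(-5) = (-2) + (-5/3) = -11/3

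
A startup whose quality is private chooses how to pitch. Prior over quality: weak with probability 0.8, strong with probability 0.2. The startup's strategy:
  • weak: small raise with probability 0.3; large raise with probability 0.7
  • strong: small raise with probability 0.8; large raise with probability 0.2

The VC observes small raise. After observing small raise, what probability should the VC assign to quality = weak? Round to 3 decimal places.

0.600

Apply Bayes' rule using the sender's strategy as the likelihood.
P(small raise) = 0.8·0.3 + 0.2·0.8 = 0.4
P(weak | small raise) = (0.8·0.3) / 0.4 = 0.24 / 0.4 = 0.6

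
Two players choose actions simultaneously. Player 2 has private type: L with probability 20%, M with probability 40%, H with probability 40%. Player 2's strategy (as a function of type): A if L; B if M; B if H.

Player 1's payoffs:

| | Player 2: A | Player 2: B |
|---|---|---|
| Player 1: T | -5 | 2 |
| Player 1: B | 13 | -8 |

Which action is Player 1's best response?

E[T] = 0.2·(-5) + 0.4·(2) + 0.4·(2) = 0.6
E[B] = 0.2·(13) + 0.4·(-8) + 0.4·(-8) = -3.8
Best response: T (0.6 is the largest).

T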